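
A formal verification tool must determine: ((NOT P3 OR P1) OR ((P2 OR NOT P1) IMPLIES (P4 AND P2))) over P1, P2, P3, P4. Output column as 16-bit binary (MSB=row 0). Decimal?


Formula: ((NOT P3 OR P1) OR ((P2 OR NOT P1) IMPLIES (P4 AND P2))) over P1, P2, P3, P4 (16 rows)
Evaluate each row (bits = P1,P2,P3,P4, MSB first):
  row 0 [0000]: ((NOT 0 OR 0) OR ((0 OR NOT 0) IMPLIES (0 AND 0))) -> 1
  row 1 [0001]: ((NOT 0 OR 0) OR ((0 OR NOT 0) IMPLIES (1 AND 0))) -> 1
  row 2 [0010]: ((NOT 1 OR 0) OR ((0 OR NOT 0) IMPLIES (0 AND 0))) -> 0
  row 3 [0011]: ((NOT 1 OR 0) OR ((0 OR NOT 0) IMPLIES (1 AND 0))) -> 0
  row 4 [0100]: ((NOT 0 OR 0) OR ((1 OR NOT 0) IMPLIES (0 AND 1))) -> 1
  row 5 [0101]: ((NOT 0 OR 0) OR ((1 OR NOT 0) IMPLIES (1 AND 1))) -> 1
  row 6 [0110]: ((NOT 1 OR 0) OR ((1 OR NOT 0) IMPLIES (0 AND 1))) -> 0
  row 7 [0111]: ((NOT 1 OR 0) OR ((1 OR NOT 0) IMPLIES (1 AND 1))) -> 1
  row 8 [1000]: ((NOT 0 OR 1) OR ((0 OR NOT 1) IMPLIES (0 AND 0))) -> 1
  row 9 [1001]: ((NOT 0 OR 1) OR ((0 OR NOT 1) IMPLIES (1 AND 0))) -> 1
  row 10 [1010]: ((NOT 1 OR 1) OR ((0 OR NOT 1) IMPLIES (0 AND 0))) -> 1
  row 11 [1011]: ((NOT 1 OR 1) OR ((0 OR NOT 1) IMPLIES (1 AND 0))) -> 1
  row 12 [1100]: ((NOT 0 OR 1) OR ((1 OR NOT 1) IMPLIES (0 AND 1))) -> 1
  row 13 [1101]: ((NOT 0 OR 1) OR ((1 OR NOT 1) IMPLIES (1 AND 1))) -> 1
  row 14 [1110]: ((NOT 1 OR 1) OR ((1 OR NOT 1) IMPLIES (0 AND 1))) -> 1
  row 15 [1111]: ((NOT 1 OR 1) OR ((1 OR NOT 1) IMPLIES (1 AND 1))) -> 1
Full result column, 4 rows per line (P1,P2 fixed per line; P3,P4 runs 00..11 left to right):
  rows 0-3 [P1,P2=00]: 1100  = hex C
  rows 4-7 [P1,P2=01]: 1101  = hex D
  rows 8-11 [P1,P2=10]: 1111  = hex F
  rows 12-15 [P1,P2=11]: 1111  = hex F
Output column (row 0 .. row 15) = 1100110111111111
Output column grouped in 4s = 1100 1101 1111 1111 = 0xCDFF
Convert to decimal digit by digit (value = value*16 + digit):
  C -> 12
  12*16 + 13 (D) = 205
  205*16 + 15 (F) = 3295
  3295*16 + 15 (F) = 52735
Decimal = 52735

52735


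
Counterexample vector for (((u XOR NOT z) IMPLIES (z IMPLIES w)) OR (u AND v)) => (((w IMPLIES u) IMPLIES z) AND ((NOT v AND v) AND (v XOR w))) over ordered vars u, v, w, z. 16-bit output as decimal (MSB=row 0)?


F1 = (((u XOR NOT z) IMPLIES (z IMPLIES w)) OR (u AND v))
F2 = (((w IMPLIES u) IMPLIES z) AND ((NOT v AND v) AND (v XOR w)))
Counterexample to F1=>F2 is where F1=1 and F2=0.
Evaluate each row (bits = u,v,w,z, MSB first):
  row 0 [0000]: F1=1 F2=0 -> F1&~F2 -> 1
  row 1 [0001]: F1=1 F2=0 -> F1&~F2 -> 1
  row 2 [0010]: F1=1 F2=0 -> F1&~F2 -> 1
  row 3 [0011]: F1=1 F2=0 -> F1&~F2 -> 1
  row 4 [0100]: F1=1 F2=0 -> F1&~F2 -> 1
  row 5 [0101]: F1=1 F2=0 -> F1&~F2 -> 1
  row 6 [0110]: F1=1 F2=0 -> F1&~F2 -> 1
  row 7 [0111]: F1=1 F2=0 -> F1&~F2 -> 1
  row 8 [1000]: F1=1 F2=0 -> F1&~F2 -> 1
  row 9 [1001]: F1=0 F2=0 -> F1&~F2 -> 0
  row 10 [1010]: F1=1 F2=0 -> F1&~F2 -> 1
  row 11 [1011]: F1=1 F2=0 -> F1&~F2 -> 1
  row 12 [1100]: F1=1 F2=0 -> F1&~F2 -> 1
  row 13 [1101]: F1=1 F2=0 -> F1&~F2 -> 1
  row 14 [1110]: F1=1 F2=0 -> F1&~F2 -> 1
  row 15 [1111]: F1=1 F2=0 -> F1&~F2 -> 1
Full result column, 4 rows per line (u,v fixed per line; w,z runs 00..11 left to right):
  rows 0-3 [u,v=00]: 1111  = hex F
  rows 4-7 [u,v=01]: 1111  = hex F
  rows 8-11 [u,v=10]: 1011  = hex B
  rows 12-15 [u,v=11]: 1111  = hex F
Counterexample vector (row 0 .. row 15) = 1111111110111111
Output column grouped in 4s = 1111 1111 1011 1111 = 0xFFBF
Convert to decimal digit by digit (value = value*16 + digit):
  F -> 15
  15*16 + 15 (F) = 255
  255*16 + 11 (B) = 4091
  4091*16 + 15 (F) = 65471
Decimal = 65471

65471


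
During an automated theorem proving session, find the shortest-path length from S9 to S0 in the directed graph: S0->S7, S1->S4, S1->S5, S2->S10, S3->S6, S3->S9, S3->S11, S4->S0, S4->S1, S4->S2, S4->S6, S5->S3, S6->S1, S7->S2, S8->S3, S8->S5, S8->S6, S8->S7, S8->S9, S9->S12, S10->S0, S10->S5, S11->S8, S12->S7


BFS layer-by-layer from S9:
  dist 0: {S9}
  dist 1: {S12}
  dist 2: {S7}
  dist 3: {S2}
  dist 4: {S10}
  dist 5: {S0, S5}
  -> S0 reached at distance 5
Shortest path length = 5

5


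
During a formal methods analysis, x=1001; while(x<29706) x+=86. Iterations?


Step 1: x goes from 1001 toward 29706 by 86; the body runs while x<29706, so iterations = ceil((bound-start)/step)
Step 2: Distance=28705
Step 3: ceil(28705/86)=334

334


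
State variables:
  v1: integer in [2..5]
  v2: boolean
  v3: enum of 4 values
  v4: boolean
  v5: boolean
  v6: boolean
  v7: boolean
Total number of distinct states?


State space = product of domain sizes of all variables.
Domain sizes:
  v1 (integer in [2..5]): 4
  v2 (boolean): 2
  v3 (enum of 4 values): 4
  v4 (boolean): 2
  v5 (boolean): 2
  v6 (boolean): 2
  v7 (boolean): 2
Product = 4 * 2 * 4 * 2 * 2 * 2 * 2 = 512

512


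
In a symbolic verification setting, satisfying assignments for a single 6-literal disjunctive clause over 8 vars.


Step 1: Total=2^8=256
Step 2: Unsat when all 6 false: 2^2=4
Step 3: Sat=256-4=252

252


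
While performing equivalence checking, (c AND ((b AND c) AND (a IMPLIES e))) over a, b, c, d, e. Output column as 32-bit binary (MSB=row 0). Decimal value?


Formula: (c AND ((b AND c) AND (a IMPLIES e))) over a, b, c, d, e (32 rows)
Evaluate each row (bits = a,b,c,d,e, MSB first):
  row 0 [00000]: (0 AND ((0 AND 0) AND (0 IMPLIES 0))) -> 0
  row 1 [00001]: (0 AND ((0 AND 0) AND (0 IMPLIES 1))) -> 0
  row 2 [00010]: (0 AND ((0 AND 0) AND (0 IMPLIES 0))) -> 0
  row 3 [00011]: (0 AND ((0 AND 0) AND (0 IMPLIES 1))) -> 0
  row 4 [00100]: (1 AND ((0 AND 1) AND (0 IMPLIES 0))) -> 0
  row 5 [00101]: (1 AND ((0 AND 1) AND (0 IMPLIES 1))) -> 0
  row 6 [00110]: (1 AND ((0 AND 1) AND (0 IMPLIES 0))) -> 0
  row 7 [00111]: (1 AND ((0 AND 1) AND (0 IMPLIES 1))) -> 0
  row 8 [01000]: (0 AND ((1 AND 0) AND (0 IMPLIES 0))) -> 0
  row 9 [01001]: (0 AND ((1 AND 0) AND (0 IMPLIES 1))) -> 0
  row 10 [01010]: (0 AND ((1 AND 0) AND (0 IMPLIES 0))) -> 0
  row 11 [01011]: (0 AND ((1 AND 0) AND (0 IMPLIES 1))) -> 0
  row 12 [01100]: (1 AND ((1 AND 1) AND (0 IMPLIES 0))) -> 1
  row 13 [01101]: (1 AND ((1 AND 1) AND (0 IMPLIES 1))) -> 1
  row 14 [01110]: (1 AND ((1 AND 1) AND (0 IMPLIES 0))) -> 1
  row 15 [01111]: (1 AND ((1 AND 1) AND (0 IMPLIES 1))) -> 1
  row 16 [10000]: (0 AND ((0 AND 0) AND (1 IMPLIES 0))) -> 0
  row 17 [10001]: (0 AND ((0 AND 0) AND (1 IMPLIES 1))) -> 0
  row 18 [10010]: (0 AND ((0 AND 0) AND (1 IMPLIES 0))) -> 0
  row 19 [10011]: (0 AND ((0 AND 0) AND (1 IMPLIES 1))) -> 0
  row 20 [10100]: (1 AND ((0 AND 1) AND (1 IMPLIES 0))) -> 0
  row 21 [10101]: (1 AND ((0 AND 1) AND (1 IMPLIES 1))) -> 0
  row 22 [10110]: (1 AND ((0 AND 1) AND (1 IMPLIES 0))) -> 0
  row 23 [10111]: (1 AND ((0 AND 1) AND (1 IMPLIES 1))) -> 0
  row 24 [11000]: (0 AND ((1 AND 0) AND (1 IMPLIES 0))) -> 0
  row 25 [11001]: (0 AND ((1 AND 0) AND (1 IMPLIES 1))) -> 0
  row 26 [11010]: (0 AND ((1 AND 0) AND (1 IMPLIES 0))) -> 0
  row 27 [11011]: (0 AND ((1 AND 0) AND (1 IMPLIES 1))) -> 0
  row 28 [11100]: (1 AND ((1 AND 1) AND (1 IMPLIES 0))) -> 0
  row 29 [11101]: (1 AND ((1 AND 1) AND (1 IMPLIES 1))) -> 1
  row 30 [11110]: (1 AND ((1 AND 1) AND (1 IMPLIES 0))) -> 0
  row 31 [11111]: (1 AND ((1 AND 1) AND (1 IMPLIES 1))) -> 1
Full result column, 4 rows per line (a,b,c fixed per line; d,e runs 00..11 left to right):
  rows 0-3 [a,b,c=000]: 0000  = hex 0
  rows 4-7 [a,b,c=001]: 0000  = hex 0
  rows 8-11 [a,b,c=010]: 0000  = hex 0
  rows 12-15 [a,b,c=011]: 1111  = hex F
  rows 16-19 [a,b,c=100]: 0000  = hex 0
  rows 20-23 [a,b,c=101]: 0000  = hex 0
  rows 24-27 [a,b,c=110]: 0000  = hex 0
  rows 28-31 [a,b,c=111]: 0101  = hex 5
Output column (row 0 .. row 31) = 00000000000011110000000000000101
Output column grouped in 4s = 0000 0000 0000 1111 0000 0000 0000 0101 = 0x000F0005
Convert to decimal digit by digit (value = value*16 + digit):
  0 -> 0
  0*16 + 0 = 0
  0*16 + 0 = 0
  0*16 + 15 (F) = 15
  15*16 + 0 = 240
  240*16 + 0 = 3840
  3840*16 + 0 = 61440
  61440*16 + 5 = 983045
Decimal = 983045

983045


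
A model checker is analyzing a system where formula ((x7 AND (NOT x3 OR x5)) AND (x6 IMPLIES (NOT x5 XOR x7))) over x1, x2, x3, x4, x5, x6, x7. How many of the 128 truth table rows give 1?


Formula: ((x7 AND (NOT x3 OR x5)) AND (x6 IMPLIES (NOT x5 XOR x7))) over 7 vars (128 rows)
Evaluate each row (x1, x2, x3, x4, x5, x6, x7 as bits, MSB first):
  row 0 [0000000]: ((0 AND (NOT 0 OR 0)) AND (0 IMPLIES (NOT 0 XOR 0))) -> 0
  row 1 [0000001]: ((1 AND (NOT 0 OR 0)) AND (0 IMPLIES (NOT 0 XOR 1))) -> 1
  row 2 [0000010]: ((0 AND (NOT 0 OR 0)) AND (1 IMPLIES (NOT 0 XOR 0))) -> 0
  row 3 [0000011]: ((1 AND (NOT 0 OR 0)) AND (1 IMPLIES (NOT 0 XOR 1))) -> 0
  row 4 [0000100]: ((0 AND (NOT 0 OR 1)) AND (0 IMPLIES (NOT 1 XOR 0))) -> 0
  (every remaining row is evaluated the same way; all 128 results are listed next)
Full result column, 8 rows per line (x1,x2,x3,x4 fixed per line; x5,x6,x7 runs 000..111 left to right):
  rows 0-7 [x1,x2,x3,x4=0000]: 01000101  (ones: 3)
  rows 8-15 [x1,x2,x3,x4=0001]: 01000101  (ones: 3)
  rows 16-23 [x1,x2,x3,x4=0010]: 00000101  (ones: 2)
  rows 24-31 [x1,x2,x3,x4=0011]: 00000101  (ones: 2)
  rows 32-39 [x1,x2,x3,x4=0100]: 01000101  (ones: 3)
  rows 40-47 [x1,x2,x3,x4=0101]: 01000101  (ones: 3)
  rows 48-55 [x1,x2,x3,x4=0110]: 00000101  (ones: 2)
  rows 56-63 [x1,x2,x3,x4=0111]: 00000101  (ones: 2)
  rows 64-71 [x1,x2,x3,x4=1000]: 01000101  (ones: 3)
  rows 72-79 [x1,x2,x3,x4=1001]: 01000101  (ones: 3)
  rows 80-87 [x1,x2,x3,x4=1010]: 00000101  (ones: 2)
  rows 88-95 [x1,x2,x3,x4=1011]: 00000101  (ones: 2)
  rows 96-103 [x1,x2,x3,x4=1100]: 01000101  (ones: 3)
  rows 104-111 [x1,x2,x3,x4=1101]: 01000101  (ones: 3)
  rows 112-119 [x1,x2,x3,x4=1110]: 00000101  (ones: 2)
  rows 120-127 [x1,x2,x3,x4=1111]: 00000101  (ones: 2)
Count of 1-rows = 3+3+2+2+3+3+2+2+3+3+2+2+3+3+2+2 = 40

40


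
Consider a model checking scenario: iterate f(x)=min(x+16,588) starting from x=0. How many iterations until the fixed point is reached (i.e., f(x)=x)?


Step 1: x=0, cap=588, increment=16
Step 2: x grows by 16 each step until capped at 588; fixed point is x=588
Step 3: iterations = ceil(588/16) = 37

37


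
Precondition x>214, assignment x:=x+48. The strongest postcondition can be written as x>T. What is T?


Formula: sp(P, x:=E) = exists old_x. (x = E[old_x/x]) AND P[old_x/x] (old_x is the value of x before the assignment; eliminate old_x by solving x = E[old_x/x] for old_x)
Step 1: Precondition P: x>214, i.e. old_x > 214
Step 2: Assignment gives x = old_x + 48, so old_x = x - 48
Step 3: Substitute into P: x - 48 > 214
Step 4: Simplify: x > 214+48 = 262

262


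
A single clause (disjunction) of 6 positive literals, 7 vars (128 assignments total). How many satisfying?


Step 1: Total=2^7=128
Step 2: Unsat when all 6 false: 2^1=2
Step 3: Sat=128-2=126

126


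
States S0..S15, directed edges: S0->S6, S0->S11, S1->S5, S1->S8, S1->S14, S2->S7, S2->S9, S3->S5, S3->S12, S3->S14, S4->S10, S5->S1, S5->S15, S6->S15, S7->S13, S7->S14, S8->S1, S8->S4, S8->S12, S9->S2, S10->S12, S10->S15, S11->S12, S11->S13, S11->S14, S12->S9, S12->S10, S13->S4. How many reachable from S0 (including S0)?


BFS from S0:
  layer 0: {S0}
  layer 1: {S6, S11}
  layer 2: {S12, S13, S14, S15}
  layer 3: {S4, S9, S10}
  layer 4: {S2}
  layer 5: {S7}
Reachable set: {S0, S2, S4, S6, S7, S9, S10, S11, S12, S13, S14, S15}
Count = 12

12


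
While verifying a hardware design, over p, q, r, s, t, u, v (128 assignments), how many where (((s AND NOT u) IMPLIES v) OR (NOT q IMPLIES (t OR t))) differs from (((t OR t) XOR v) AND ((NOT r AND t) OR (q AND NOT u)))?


F1 = (((s AND NOT u) IMPLIES v) OR (NOT q IMPLIES (t OR t)))
F2 = (((t OR t) XOR v) AND ((NOT r AND t) OR (q AND NOT u)))
Evaluate both on each of 128 rows (bits = p,q,r,s,t,u,v):
  row 0 [0000000]: F1=1 F2=0 (differ) -> 1
  row 1 [0000001]: F1=1 F2=0 (differ) -> 1
  row 2 [0000010]: F1=1 F2=0 (differ) -> 1
  row 3 [0000011]: F1=1 F2=0 (differ) -> 1
  row 4 [0000100]: F1=1 F2=1 -> 0
  (every remaining row is evaluated the same way; all 128 results are listed next)
Full result column, 8 rows per line (p,q,r,s fixed per line; t,u,v runs 000..111 left to right):
  rows 0-7 [p,q,r,s=0000]: 11110101  (ones: 6)
  rows 8-15 [p,q,r,s=0001]: 01110101  (ones: 5)
  rows 16-23 [p,q,r,s=0010]: 11111111  (ones: 8)
  rows 24-31 [p,q,r,s=0011]: 01111111  (ones: 7)
  rows 32-39 [p,q,r,s=0100]: 10110101  (ones: 5)
  rows 40-47 [p,q,r,s=0101]: 10110101  (ones: 5)
  rows 48-55 [p,q,r,s=0110]: 10110111  (ones: 6)
  rows 56-63 [p,q,r,s=0111]: 10110111  (ones: 6)
  rows 64-71 [p,q,r,s=1000]: 11110101  (ones: 6)
  rows 72-79 [p,q,r,s=1001]: 01110101  (ones: 5)
  rows 80-87 [p,q,r,s=1010]: 11111111  (ones: 8)
  rows 88-95 [p,q,r,s=1011]: 01111111  (ones: 7)
  rows 96-103 [p,q,r,s=1100]: 10110101  (ones: 5)
  rows 104-111 [p,q,r,s=1101]: 10110101  (ones: 5)
  rows 112-119 [p,q,r,s=1110]: 10110111  (ones: 6)
  rows 120-127 [p,q,r,s=1111]: 10110111  (ones: 6)
Disagreements = 6+5+8+7+5+5+6+6+6+5+8+7+5+5+6+6 = 96

96


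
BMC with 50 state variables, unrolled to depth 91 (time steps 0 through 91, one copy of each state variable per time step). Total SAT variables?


BMC unrolls to depth k, creating one copy of each state var for steps 0..k.
Step count = 91 + 1 = 92 (steps 0 through 91)
Vars per step = 50
Total = 50 * 92 = 4600

4600


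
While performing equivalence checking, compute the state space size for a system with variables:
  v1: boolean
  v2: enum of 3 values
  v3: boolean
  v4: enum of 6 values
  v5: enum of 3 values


State space = product of domain sizes of all variables.
Domain sizes:
  v1 (boolean): 2
  v2 (enum of 3 values): 3
  v3 (boolean): 2
  v4 (enum of 6 values): 6
  v5 (enum of 3 values): 3
Product = 2 * 3 * 2 * 6 * 3 = 216

216


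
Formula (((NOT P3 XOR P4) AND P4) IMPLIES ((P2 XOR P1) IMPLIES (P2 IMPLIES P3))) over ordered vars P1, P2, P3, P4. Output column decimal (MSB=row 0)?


Formula: (((NOT P3 XOR P4) AND P4) IMPLIES ((P2 XOR P1) IMPLIES (P2 IMPLIES P3))) over P1, P2, P3, P4 (16 rows)
Evaluate each row (bits = P1,P2,P3,P4, MSB first):
  row 0 [0000]: (((NOT 0 XOR 0) AND 0) IMPLIES ((0 XOR 0) IMPLIES (0 IMPLIES 0))) -> 1
  row 1 [0001]: (((NOT 0 XOR 1) AND 1) IMPLIES ((0 XOR 0) IMPLIES (0 IMPLIES 0))) -> 1
  row 2 [0010]: (((NOT 1 XOR 0) AND 0) IMPLIES ((0 XOR 0) IMPLIES (0 IMPLIES 1))) -> 1
  row 3 [0011]: (((NOT 1 XOR 1) AND 1) IMPLIES ((0 XOR 0) IMPLIES (0 IMPLIES 1))) -> 1
  row 4 [0100]: (((NOT 0 XOR 0) AND 0) IMPLIES ((1 XOR 0) IMPLIES (1 IMPLIES 0))) -> 1
  row 5 [0101]: (((NOT 0 XOR 1) AND 1) IMPLIES ((1 XOR 0) IMPLIES (1 IMPLIES 0))) -> 1
  row 6 [0110]: (((NOT 1 XOR 0) AND 0) IMPLIES ((1 XOR 0) IMPLIES (1 IMPLIES 1))) -> 1
  row 7 [0111]: (((NOT 1 XOR 1) AND 1) IMPLIES ((1 XOR 0) IMPLIES (1 IMPLIES 1))) -> 1
  row 8 [1000]: (((NOT 0 XOR 0) AND 0) IMPLIES ((0 XOR 1) IMPLIES (0 IMPLIES 0))) -> 1
  row 9 [1001]: (((NOT 0 XOR 1) AND 1) IMPLIES ((0 XOR 1) IMPLIES (0 IMPLIES 0))) -> 1
  row 10 [1010]: (((NOT 1 XOR 0) AND 0) IMPLIES ((0 XOR 1) IMPLIES (0 IMPLIES 1))) -> 1
  row 11 [1011]: (((NOT 1 XOR 1) AND 1) IMPLIES ((0 XOR 1) IMPLIES (0 IMPLIES 1))) -> 1
  row 12 [1100]: (((NOT 0 XOR 0) AND 0) IMPLIES ((1 XOR 1) IMPLIES (1 IMPLIES 0))) -> 1
  row 13 [1101]: (((NOT 0 XOR 1) AND 1) IMPLIES ((1 XOR 1) IMPLIES (1 IMPLIES 0))) -> 1
  row 14 [1110]: (((NOT 1 XOR 0) AND 0) IMPLIES ((1 XOR 1) IMPLIES (1 IMPLIES 1))) -> 1
  row 15 [1111]: (((NOT 1 XOR 1) AND 1) IMPLIES ((1 XOR 1) IMPLIES (1 IMPLIES 1))) -> 1
Full result column, 4 rows per line (P1,P2 fixed per line; P3,P4 runs 00..11 left to right):
  rows 0-3 [P1,P2=00]: 1111  = hex F
  rows 4-7 [P1,P2=01]: 1111  = hex F
  rows 8-11 [P1,P2=10]: 1111  = hex F
  rows 12-15 [P1,P2=11]: 1111  = hex F
Output column (row 0 .. row 15) = 1111111111111111
Output column grouped in 4s = 1111 1111 1111 1111 = 0xFFFF
Convert to decimal digit by digit (value = value*16 + digit):
  F -> 15
  15*16 + 15 (F) = 255
  255*16 + 15 (F) = 4095
  4095*16 + 15 (F) = 65535
Decimal = 65535

65535


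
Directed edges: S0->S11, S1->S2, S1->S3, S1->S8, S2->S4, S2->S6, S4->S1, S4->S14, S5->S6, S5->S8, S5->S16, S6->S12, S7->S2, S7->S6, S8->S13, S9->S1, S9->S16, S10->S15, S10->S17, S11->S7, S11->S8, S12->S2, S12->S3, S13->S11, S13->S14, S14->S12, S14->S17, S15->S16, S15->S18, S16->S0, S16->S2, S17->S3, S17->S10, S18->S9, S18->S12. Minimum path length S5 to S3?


BFS layer-by-layer from S5:
  dist 0: {S5}
  dist 1: {S6, S8, S16}
  dist 2: {S0, S2, S12, S13}
  dist 3: {S3, S4, S11, S14}
  -> S3 reached at distance 3
Shortest path length = 3

3


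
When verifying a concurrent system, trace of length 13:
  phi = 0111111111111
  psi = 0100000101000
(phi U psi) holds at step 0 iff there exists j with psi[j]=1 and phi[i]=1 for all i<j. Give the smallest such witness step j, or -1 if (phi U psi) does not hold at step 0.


(phi U psi) at 0: need smallest j with psi[j]=1 and phi[i]=1 for all i in [0,j).
Scan from step 0:
  step 0: phi=0 -> phi-prefix broken from here
  step 1: psi=1 but phi already failed -> not a witness
  step 7: psi=1 but phi already failed -> not a witness
  step 9: psi=1 but phi already failed -> not a witness
  end of trace: no witness -> -1
Witness step = -1

-1


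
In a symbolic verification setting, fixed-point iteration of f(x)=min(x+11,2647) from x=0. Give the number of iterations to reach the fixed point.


Step 1: x=0, cap=2647, increment=11
Step 2: x grows by 11 each step until capped at 2647; fixed point is x=2647
Step 3: iterations = ceil(2647/11) = 241

241


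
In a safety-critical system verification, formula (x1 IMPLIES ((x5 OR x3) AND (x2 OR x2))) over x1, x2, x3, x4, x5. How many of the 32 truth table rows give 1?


Formula: (x1 IMPLIES ((x5 OR x3) AND (x2 OR x2))) over 5 vars (32 rows)
Evaluate each row (x1, x2, x3, x4, x5 as bits, MSB first):
  row 0 [00000]: (0 IMPLIES ((0 OR 0) AND (0 OR 0))) -> 1
  row 1 [00001]: (0 IMPLIES ((1 OR 0) AND (0 OR 0))) -> 1
  row 2 [00010]: (0 IMPLIES ((0 OR 0) AND (0 OR 0))) -> 1
  row 3 [00011]: (0 IMPLIES ((1 OR 0) AND (0 OR 0))) -> 1
  row 4 [00100]: (0 IMPLIES ((0 OR 1) AND (0 OR 0))) -> 1
  row 5 [00101]: (0 IMPLIES ((1 OR 1) AND (0 OR 0))) -> 1
  row 6 [00110]: (0 IMPLIES ((0 OR 1) AND (0 OR 0))) -> 1
  row 7 [00111]: (0 IMPLIES ((1 OR 1) AND (0 OR 0))) -> 1
  row 8 [01000]: (0 IMPLIES ((0 OR 0) AND (1 OR 1))) -> 1
  row 9 [01001]: (0 IMPLIES ((1 OR 0) AND (1 OR 1))) -> 1
  row 10 [01010]: (0 IMPLIES ((0 OR 0) AND (1 OR 1))) -> 1
  row 11 [01011]: (0 IMPLIES ((1 OR 0) AND (1 OR 1))) -> 1
  row 12 [01100]: (0 IMPLIES ((0 OR 1) AND (1 OR 1))) -> 1
  row 13 [01101]: (0 IMPLIES ((1 OR 1) AND (1 OR 1))) -> 1
  row 14 [01110]: (0 IMPLIES ((0 OR 1) AND (1 OR 1))) -> 1
  row 15 [01111]: (0 IMPLIES ((1 OR 1) AND (1 OR 1))) -> 1
  row 16 [10000]: (1 IMPLIES ((0 OR 0) AND (0 OR 0))) -> 0
  row 17 [10001]: (1 IMPLIES ((1 OR 0) AND (0 OR 0))) -> 0
  row 18 [10010]: (1 IMPLIES ((0 OR 0) AND (0 OR 0))) -> 0
  row 19 [10011]: (1 IMPLIES ((1 OR 0) AND (0 OR 0))) -> 0
  row 20 [10100]: (1 IMPLIES ((0 OR 1) AND (0 OR 0))) -> 0
  row 21 [10101]: (1 IMPLIES ((1 OR 1) AND (0 OR 0))) -> 0
  row 22 [10110]: (1 IMPLIES ((0 OR 1) AND (0 OR 0))) -> 0
  row 23 [10111]: (1 IMPLIES ((1 OR 1) AND (0 OR 0))) -> 0
  row 24 [11000]: (1 IMPLIES ((0 OR 0) AND (1 OR 1))) -> 0
  row 25 [11001]: (1 IMPLIES ((1 OR 0) AND (1 OR 1))) -> 1
  row 26 [11010]: (1 IMPLIES ((0 OR 0) AND (1 OR 1))) -> 0
  row 27 [11011]: (1 IMPLIES ((1 OR 0) AND (1 OR 1))) -> 1
  row 28 [11100]: (1 IMPLIES ((0 OR 1) AND (1 OR 1))) -> 1
  row 29 [11101]: (1 IMPLIES ((1 OR 1) AND (1 OR 1))) -> 1
  row 30 [11110]: (1 IMPLIES ((0 OR 1) AND (1 OR 1))) -> 1
  row 31 [11111]: (1 IMPLIES ((1 OR 1) AND (1 OR 1))) -> 1
Full result column, 8 rows per line (x1,x2 fixed per line; x3,x4,x5 runs 000..111 left to right):
  rows 0-7 [x1,x2=00]: 11111111  (ones: 8)
  rows 8-15 [x1,x2=01]: 11111111  (ones: 8)
  rows 16-23 [x1,x2=10]: 00000000  (ones: 0)
  rows 24-31 [x1,x2=11]: 01011111  (ones: 6)
Count of 1-rows = 8+8+0+6 = 22

22


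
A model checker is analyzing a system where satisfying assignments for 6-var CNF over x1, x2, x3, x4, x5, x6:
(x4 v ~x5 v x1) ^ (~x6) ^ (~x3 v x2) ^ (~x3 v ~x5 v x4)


CNF with 4 clauses over 6 vars (64 assignments).
An assignment satisfies CNF iff every clause has >=1 true literal.
Check each row (bits = x1,x2,x3,x4,x5,x6; clause T/F shown):
  row 0 [000000]: clauses=TTTT -> 1
  row 1 [000001]: clauses=TFTT -> 0
  row 2 [000010]: clauses=FTTT -> 0
  row 3 [000011]: clauses=FFTT -> 0
  row 4 [000100]: clauses=TTTT -> 1
  (every remaining row is evaluated the same way; all 64 results are listed next)
Full result column, 8 rows per line (x1,x2,x3 fixed per line; x4,x5,x6 runs 000..111 left to right):
  rows 0-7 [x1,x2,x3=000]: 10001010  (ones: 3)
  rows 8-15 [x1,x2,x3=001]: 00000000  (ones: 0)
  rows 16-23 [x1,x2,x3=010]: 10001010  (ones: 3)
  rows 24-31 [x1,x2,x3=011]: 10001010  (ones: 3)
  rows 32-39 [x1,x2,x3=100]: 10101010  (ones: 4)
  rows 40-47 [x1,x2,x3=101]: 00000000  (ones: 0)
  rows 48-55 [x1,x2,x3=110]: 10101010  (ones: 4)
  rows 56-63 [x1,x2,x3=111]: 10001010  (ones: 3)
Satisfying assignments = 3+0+3+3+4+0+4+3 = 20

20


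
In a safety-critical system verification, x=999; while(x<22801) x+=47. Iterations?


Step 1: x goes from 999 toward 22801 by 47; the body runs while x<22801, so iterations = ceil((bound-start)/step)
Step 2: Distance=21802
Step 3: ceil(21802/47)=464

464


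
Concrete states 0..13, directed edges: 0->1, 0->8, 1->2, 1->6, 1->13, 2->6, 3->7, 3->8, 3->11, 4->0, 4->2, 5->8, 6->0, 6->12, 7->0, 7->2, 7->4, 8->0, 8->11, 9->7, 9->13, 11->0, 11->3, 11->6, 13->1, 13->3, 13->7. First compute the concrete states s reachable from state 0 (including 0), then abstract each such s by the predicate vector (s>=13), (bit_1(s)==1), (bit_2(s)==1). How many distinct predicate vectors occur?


BFS from 0:
Concrete reachable: {0, 1, 2, 3, 4, 6, 7, 8, 11, 12, 13}
Abstract via predicates (s>=13), (bit_1(s)==1), (bit_2(s)==1):
  (0,0,0) <- {0, 1, 8}
  (0,0,1) <- {4, 12}
  (0,1,0) <- {2, 3, 11}
  (0,1,1) <- {6, 7}
  (1,0,1) <- {13}
Distinct abstract states = 5

5


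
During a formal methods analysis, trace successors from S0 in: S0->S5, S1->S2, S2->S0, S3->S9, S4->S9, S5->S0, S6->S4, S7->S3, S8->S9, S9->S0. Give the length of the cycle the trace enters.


Trace from S0 until a state repeats:
  S0 -> S5 -> S0
S0 first seen at step 0, revisited at step 2.
Cycle length = 2 - 0 = 2

2


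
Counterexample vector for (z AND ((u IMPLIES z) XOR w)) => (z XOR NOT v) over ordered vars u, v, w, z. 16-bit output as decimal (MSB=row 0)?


F1 = (z AND ((u IMPLIES z) XOR w))
F2 = (z XOR NOT v)
Counterexample to F1=>F2 is where F1=1 and F2=0.
Evaluate each row (bits = u,v,w,z, MSB first):
  row 0 [0000]: F1=0 F2=1 -> F1&~F2 -> 0
  row 1 [0001]: F1=1 F2=0 -> F1&~F2 -> 1
  row 2 [0010]: F1=0 F2=1 -> F1&~F2 -> 0
  row 3 [0011]: F1=0 F2=0 -> F1&~F2 -> 0
  row 4 [0100]: F1=0 F2=0 -> F1&~F2 -> 0
  row 5 [0101]: F1=1 F2=1 -> F1&~F2 -> 0
  row 6 [0110]: F1=0 F2=0 -> F1&~F2 -> 0
  row 7 [0111]: F1=0 F2=1 -> F1&~F2 -> 0
  row 8 [1000]: F1=0 F2=1 -> F1&~F2 -> 0
  row 9 [1001]: F1=1 F2=0 -> F1&~F2 -> 1
  row 10 [1010]: F1=0 F2=1 -> F1&~F2 -> 0
  row 11 [1011]: F1=0 F2=0 -> F1&~F2 -> 0
  row 12 [1100]: F1=0 F2=0 -> F1&~F2 -> 0
  row 13 [1101]: F1=1 F2=1 -> F1&~F2 -> 0
  row 14 [1110]: F1=0 F2=0 -> F1&~F2 -> 0
  row 15 [1111]: F1=0 F2=1 -> F1&~F2 -> 0
Full result column, 4 rows per line (u,v fixed per line; w,z runs 00..11 left to right):
  rows 0-3 [u,v=00]: 0100  = hex 4
  rows 4-7 [u,v=01]: 0000  = hex 0
  rows 8-11 [u,v=10]: 0100  = hex 4
  rows 12-15 [u,v=11]: 0000  = hex 0
Counterexample vector (row 0 .. row 15) = 0100000001000000
Output column grouped in 4s = 0100 0000 0100 0000 = 0x4040
Convert to decimal digit by digit (value = value*16 + digit):
  4 -> 4
  4*16 + 0 = 64
  64*16 + 4 = 1028
  1028*16 + 0 = 16448
Decimal = 16448

16448


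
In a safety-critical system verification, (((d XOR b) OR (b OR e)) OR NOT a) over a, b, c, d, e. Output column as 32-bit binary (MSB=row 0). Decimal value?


Formula: (((d XOR b) OR (b OR e)) OR NOT a) over a, b, c, d, e (32 rows)
Evaluate each row (bits = a,b,c,d,e, MSB first):
  row 0 [00000]: (((0 XOR 0) OR (0 OR 0)) OR NOT 0) -> 1
  row 1 [00001]: (((0 XOR 0) OR (0 OR 1)) OR NOT 0) -> 1
  row 2 [00010]: (((1 XOR 0) OR (0 OR 0)) OR NOT 0) -> 1
  row 3 [00011]: (((1 XOR 0) OR (0 OR 1)) OR NOT 0) -> 1
  row 4 [00100]: (((0 XOR 0) OR (0 OR 0)) OR NOT 0) -> 1
  row 5 [00101]: (((0 XOR 0) OR (0 OR 1)) OR NOT 0) -> 1
  row 6 [00110]: (((1 XOR 0) OR (0 OR 0)) OR NOT 0) -> 1
  row 7 [00111]: (((1 XOR 0) OR (0 OR 1)) OR NOT 0) -> 1
  row 8 [01000]: (((0 XOR 1) OR (1 OR 0)) OR NOT 0) -> 1
  row 9 [01001]: (((0 XOR 1) OR (1 OR 1)) OR NOT 0) -> 1
  row 10 [01010]: (((1 XOR 1) OR (1 OR 0)) OR NOT 0) -> 1
  row 11 [01011]: (((1 XOR 1) OR (1 OR 1)) OR NOT 0) -> 1
  row 12 [01100]: (((0 XOR 1) OR (1 OR 0)) OR NOT 0) -> 1
  row 13 [01101]: (((0 XOR 1) OR (1 OR 1)) OR NOT 0) -> 1
  row 14 [01110]: (((1 XOR 1) OR (1 OR 0)) OR NOT 0) -> 1
  row 15 [01111]: (((1 XOR 1) OR (1 OR 1)) OR NOT 0) -> 1
  row 16 [10000]: (((0 XOR 0) OR (0 OR 0)) OR NOT 1) -> 0
  row 17 [10001]: (((0 XOR 0) OR (0 OR 1)) OR NOT 1) -> 1
  row 18 [10010]: (((1 XOR 0) OR (0 OR 0)) OR NOT 1) -> 1
  row 19 [10011]: (((1 XOR 0) OR (0 OR 1)) OR NOT 1) -> 1
  row 20 [10100]: (((0 XOR 0) OR (0 OR 0)) OR NOT 1) -> 0
  row 21 [10101]: (((0 XOR 0) OR (0 OR 1)) OR NOT 1) -> 1
  row 22 [10110]: (((1 XOR 0) OR (0 OR 0)) OR NOT 1) -> 1
  row 23 [10111]: (((1 XOR 0) OR (0 OR 1)) OR NOT 1) -> 1
  row 24 [11000]: (((0 XOR 1) OR (1 OR 0)) OR NOT 1) -> 1
  row 25 [11001]: (((0 XOR 1) OR (1 OR 1)) OR NOT 1) -> 1
  row 26 [11010]: (((1 XOR 1) OR (1 OR 0)) OR NOT 1) -> 1
  row 27 [11011]: (((1 XOR 1) OR (1 OR 1)) OR NOT 1) -> 1
  row 28 [11100]: (((0 XOR 1) OR (1 OR 0)) OR NOT 1) -> 1
  row 29 [11101]: (((0 XOR 1) OR (1 OR 1)) OR NOT 1) -> 1
  row 30 [11110]: (((1 XOR 1) OR (1 OR 0)) OR NOT 1) -> 1
  row 31 [11111]: (((1 XOR 1) OR (1 OR 1)) OR NOT 1) -> 1
Full result column, 4 rows per line (a,b,c fixed per line; d,e runs 00..11 left to right):
  rows 0-3 [a,b,c=000]: 1111  = hex F
  rows 4-7 [a,b,c=001]: 1111  = hex F
  rows 8-11 [a,b,c=010]: 1111  = hex F
  rows 12-15 [a,b,c=011]: 1111  = hex F
  rows 16-19 [a,b,c=100]: 0111  = hex 7
  rows 20-23 [a,b,c=101]: 0111  = hex 7
  rows 24-27 [a,b,c=110]: 1111  = hex F
  rows 28-31 [a,b,c=111]: 1111  = hex F
Output column (row 0 .. row 31) = 11111111111111110111011111111111
Output column grouped in 4s = 1111 1111 1111 1111 0111 0111 1111 1111 = 0xFFFF77FF
Convert to decimal digit by digit (value = value*16 + digit):
  F -> 15
  15*16 + 15 (F) = 255
  255*16 + 15 (F) = 4095
  4095*16 + 15 (F) = 65535
  65535*16 + 7 = 1048567
  1048567*16 + 7 = 16777079
  16777079*16 + 15 (F) = 268433279
  268433279*16 + 15 (F) = 4294932479
Decimal = 4294932479

4294932479


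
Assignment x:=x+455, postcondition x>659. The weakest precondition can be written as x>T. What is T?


Formula: wp(x:=E, P) = P[E/x] (substitute E for x in postcondition)
Step 1: Postcondition: x>659
Step 2: Substitute x+455 for x: x+455>659
Step 3: Solve for x: x > 659-455 = 204

204


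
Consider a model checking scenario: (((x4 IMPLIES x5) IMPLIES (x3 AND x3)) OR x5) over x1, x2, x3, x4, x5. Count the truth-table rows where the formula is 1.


Formula: (((x4 IMPLIES x5) IMPLIES (x3 AND x3)) OR x5) over 5 vars (32 rows)
Evaluate each row (x1, x2, x3, x4, x5 as bits, MSB first):
  row 0 [00000]: (((0 IMPLIES 0) IMPLIES (0 AND 0)) OR 0) -> 0
  row 1 [00001]: (((0 IMPLIES 1) IMPLIES (0 AND 0)) OR 1) -> 1
  row 2 [00010]: (((1 IMPLIES 0) IMPLIES (0 AND 0)) OR 0) -> 1
  row 3 [00011]: (((1 IMPLIES 1) IMPLIES (0 AND 0)) OR 1) -> 1
  row 4 [00100]: (((0 IMPLIES 0) IMPLIES (1 AND 1)) OR 0) -> 1
  row 5 [00101]: (((0 IMPLIES 1) IMPLIES (1 AND 1)) OR 1) -> 1
  row 6 [00110]: (((1 IMPLIES 0) IMPLIES (1 AND 1)) OR 0) -> 1
  row 7 [00111]: (((1 IMPLIES 1) IMPLIES (1 AND 1)) OR 1) -> 1
  row 8 [01000]: (((0 IMPLIES 0) IMPLIES (0 AND 0)) OR 0) -> 0
  row 9 [01001]: (((0 IMPLIES 1) IMPLIES (0 AND 0)) OR 1) -> 1
  row 10 [01010]: (((1 IMPLIES 0) IMPLIES (0 AND 0)) OR 0) -> 1
  row 11 [01011]: (((1 IMPLIES 1) IMPLIES (0 AND 0)) OR 1) -> 1
  row 12 [01100]: (((0 IMPLIES 0) IMPLIES (1 AND 1)) OR 0) -> 1
  row 13 [01101]: (((0 IMPLIES 1) IMPLIES (1 AND 1)) OR 1) -> 1
  row 14 [01110]: (((1 IMPLIES 0) IMPLIES (1 AND 1)) OR 0) -> 1
  row 15 [01111]: (((1 IMPLIES 1) IMPLIES (1 AND 1)) OR 1) -> 1
  row 16 [10000]: (((0 IMPLIES 0) IMPLIES (0 AND 0)) OR 0) -> 0
  row 17 [10001]: (((0 IMPLIES 1) IMPLIES (0 AND 0)) OR 1) -> 1
  row 18 [10010]: (((1 IMPLIES 0) IMPLIES (0 AND 0)) OR 0) -> 1
  row 19 [10011]: (((1 IMPLIES 1) IMPLIES (0 AND 0)) OR 1) -> 1
  row 20 [10100]: (((0 IMPLIES 0) IMPLIES (1 AND 1)) OR 0) -> 1
  row 21 [10101]: (((0 IMPLIES 1) IMPLIES (1 AND 1)) OR 1) -> 1
  row 22 [10110]: (((1 IMPLIES 0) IMPLIES (1 AND 1)) OR 0) -> 1
  row 23 [10111]: (((1 IMPLIES 1) IMPLIES (1 AND 1)) OR 1) -> 1
  row 24 [11000]: (((0 IMPLIES 0) IMPLIES (0 AND 0)) OR 0) -> 0
  row 25 [11001]: (((0 IMPLIES 1) IMPLIES (0 AND 0)) OR 1) -> 1
  row 26 [11010]: (((1 IMPLIES 0) IMPLIES (0 AND 0)) OR 0) -> 1
  row 27 [11011]: (((1 IMPLIES 1) IMPLIES (0 AND 0)) OR 1) -> 1
  row 28 [11100]: (((0 IMPLIES 0) IMPLIES (1 AND 1)) OR 0) -> 1
  row 29 [11101]: (((0 IMPLIES 1) IMPLIES (1 AND 1)) OR 1) -> 1
  row 30 [11110]: (((1 IMPLIES 0) IMPLIES (1 AND 1)) OR 0) -> 1
  row 31 [11111]: (((1 IMPLIES 1) IMPLIES (1 AND 1)) OR 1) -> 1
Full result column, 8 rows per line (x1,x2 fixed per line; x3,x4,x5 runs 000..111 left to right):
  rows 0-7 [x1,x2=00]: 01111111  (ones: 7)
  rows 8-15 [x1,x2=01]: 01111111  (ones: 7)
  rows 16-23 [x1,x2=10]: 01111111  (ones: 7)
  rows 24-31 [x1,x2=11]: 01111111  (ones: 7)
Count of 1-rows = 7+7+7+7 = 28

28


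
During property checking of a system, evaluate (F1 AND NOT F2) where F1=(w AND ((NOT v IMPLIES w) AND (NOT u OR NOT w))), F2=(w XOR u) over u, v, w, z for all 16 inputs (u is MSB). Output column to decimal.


F1 = (w AND ((NOT v IMPLIES w) AND (NOT u OR NOT w)))
F2 = (w XOR u)
Counterexample to F1=>F2 is where F1=1 and F2=0.
Evaluate each row (bits = u,v,w,z, MSB first):
  row 0 [0000]: F1=0 F2=0 -> F1&~F2 -> 0
  row 1 [0001]: F1=0 F2=0 -> F1&~F2 -> 0
  row 2 [0010]: F1=1 F2=1 -> F1&~F2 -> 0
  row 3 [0011]: F1=1 F2=1 -> F1&~F2 -> 0
  row 4 [0100]: F1=0 F2=0 -> F1&~F2 -> 0
  row 5 [0101]: F1=0 F2=0 -> F1&~F2 -> 0
  row 6 [0110]: F1=1 F2=1 -> F1&~F2 -> 0
  row 7 [0111]: F1=1 F2=1 -> F1&~F2 -> 0
  row 8 [1000]: F1=0 F2=1 -> F1&~F2 -> 0
  row 9 [1001]: F1=0 F2=1 -> F1&~F2 -> 0
  row 10 [1010]: F1=0 F2=0 -> F1&~F2 -> 0
  row 11 [1011]: F1=0 F2=0 -> F1&~F2 -> 0
  row 12 [1100]: F1=0 F2=1 -> F1&~F2 -> 0
  row 13 [1101]: F1=0 F2=1 -> F1&~F2 -> 0
  row 14 [1110]: F1=0 F2=0 -> F1&~F2 -> 0
  row 15 [1111]: F1=0 F2=0 -> F1&~F2 -> 0
Full result column, 4 rows per line (u,v fixed per line; w,z runs 00..11 left to right):
  rows 0-3 [u,v=00]: 0000  = hex 0
  rows 4-7 [u,v=01]: 0000  = hex 0
  rows 8-11 [u,v=10]: 0000  = hex 0
  rows 12-15 [u,v=11]: 0000  = hex 0
Counterexample vector (row 0 .. row 15) = 0000000000000000
Output column grouped in 4s = 0000 0000 0000 0000 = 0x0000
Convert to decimal digit by digit (value = value*16 + digit):
  0 -> 0
  0*16 + 0 = 0
  0*16 + 0 = 0
  0*16 + 0 = 0
Decimal = 0

0


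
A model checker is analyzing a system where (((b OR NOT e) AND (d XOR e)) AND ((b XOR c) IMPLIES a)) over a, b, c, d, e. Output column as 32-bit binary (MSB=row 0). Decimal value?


Formula: (((b OR NOT e) AND (d XOR e)) AND ((b XOR c) IMPLIES a)) over a, b, c, d, e (32 rows)
Evaluate each row (bits = a,b,c,d,e, MSB first):
  row 0 [00000]: (((0 OR NOT 0) AND (0 XOR 0)) AND ((0 XOR 0) IMPLIES 0)) -> 0
  row 1 [00001]: (((0 OR NOT 1) AND (0 XOR 1)) AND ((0 XOR 0) IMPLIES 0)) -> 0
  row 2 [00010]: (((0 OR NOT 0) AND (1 XOR 0)) AND ((0 XOR 0) IMPLIES 0)) -> 1
  row 3 [00011]: (((0 OR NOT 1) AND (1 XOR 1)) AND ((0 XOR 0) IMPLIES 0)) -> 0
  row 4 [00100]: (((0 OR NOT 0) AND (0 XOR 0)) AND ((0 XOR 1) IMPLIES 0)) -> 0
  row 5 [00101]: (((0 OR NOT 1) AND (0 XOR 1)) AND ((0 XOR 1) IMPLIES 0)) -> 0
  row 6 [00110]: (((0 OR NOT 0) AND (1 XOR 0)) AND ((0 XOR 1) IMPLIES 0)) -> 0
  row 7 [00111]: (((0 OR NOT 1) AND (1 XOR 1)) AND ((0 XOR 1) IMPLIES 0)) -> 0
  row 8 [01000]: (((1 OR NOT 0) AND (0 XOR 0)) AND ((1 XOR 0) IMPLIES 0)) -> 0
  row 9 [01001]: (((1 OR NOT 1) AND (0 XOR 1)) AND ((1 XOR 0) IMPLIES 0)) -> 0
  row 10 [01010]: (((1 OR NOT 0) AND (1 XOR 0)) AND ((1 XOR 0) IMPLIES 0)) -> 0
  row 11 [01011]: (((1 OR NOT 1) AND (1 XOR 1)) AND ((1 XOR 0) IMPLIES 0)) -> 0
  row 12 [01100]: (((1 OR NOT 0) AND (0 XOR 0)) AND ((1 XOR 1) IMPLIES 0)) -> 0
  row 13 [01101]: (((1 OR NOT 1) AND (0 XOR 1)) AND ((1 XOR 1) IMPLIES 0)) -> 1
  row 14 [01110]: (((1 OR NOT 0) AND (1 XOR 0)) AND ((1 XOR 1) IMPLIES 0)) -> 1
  row 15 [01111]: (((1 OR NOT 1) AND (1 XOR 1)) AND ((1 XOR 1) IMPLIES 0)) -> 0
  row 16 [10000]: (((0 OR NOT 0) AND (0 XOR 0)) AND ((0 XOR 0) IMPLIES 1)) -> 0
  row 17 [10001]: (((0 OR NOT 1) AND (0 XOR 1)) AND ((0 XOR 0) IMPLIES 1)) -> 0
  row 18 [10010]: (((0 OR NOT 0) AND (1 XOR 0)) AND ((0 XOR 0) IMPLIES 1)) -> 1
  row 19 [10011]: (((0 OR NOT 1) AND (1 XOR 1)) AND ((0 XOR 0) IMPLIES 1)) -> 0
  row 20 [10100]: (((0 OR NOT 0) AND (0 XOR 0)) AND ((0 XOR 1) IMPLIES 1)) -> 0
  row 21 [10101]: (((0 OR NOT 1) AND (0 XOR 1)) AND ((0 XOR 1) IMPLIES 1)) -> 0
  row 22 [10110]: (((0 OR NOT 0) AND (1 XOR 0)) AND ((0 XOR 1) IMPLIES 1)) -> 1
  row 23 [10111]: (((0 OR NOT 1) AND (1 XOR 1)) AND ((0 XOR 1) IMPLIES 1)) -> 0
  row 24 [11000]: (((1 OR NOT 0) AND (0 XOR 0)) AND ((1 XOR 0) IMPLIES 1)) -> 0
  row 25 [11001]: (((1 OR NOT 1) AND (0 XOR 1)) AND ((1 XOR 0) IMPLIES 1)) -> 1
  row 26 [11010]: (((1 OR NOT 0) AND (1 XOR 0)) AND ((1 XOR 0) IMPLIES 1)) -> 1
  row 27 [11011]: (((1 OR NOT 1) AND (1 XOR 1)) AND ((1 XOR 0) IMPLIES 1)) -> 0
  row 28 [11100]: (((1 OR NOT 0) AND (0 XOR 0)) AND ((1 XOR 1) IMPLIES 1)) -> 0
  row 29 [11101]: (((1 OR NOT 1) AND (0 XOR 1)) AND ((1 XOR 1) IMPLIES 1)) -> 1
  row 30 [11110]: (((1 OR NOT 0) AND (1 XOR 0)) AND ((1 XOR 1) IMPLIES 1)) -> 1
  row 31 [11111]: (((1 OR NOT 1) AND (1 XOR 1)) AND ((1 XOR 1) IMPLIES 1)) -> 0
Full result column, 4 rows per line (a,b,c fixed per line; d,e runs 00..11 left to right):
  rows 0-3 [a,b,c=000]: 0010  = hex 2
  rows 4-7 [a,b,c=001]: 0000  = hex 0
  rows 8-11 [a,b,c=010]: 0000  = hex 0
  rows 12-15 [a,b,c=011]: 0110  = hex 6
  rows 16-19 [a,b,c=100]: 0010  = hex 2
  rows 20-23 [a,b,c=101]: 0010  = hex 2
  rows 24-27 [a,b,c=110]: 0110  = hex 6
  rows 28-31 [a,b,c=111]: 0110  = hex 6
Output column (row 0 .. row 31) = 00100000000001100010001001100110
Output column grouped in 4s = 0010 0000 0000 0110 0010 0010 0110 0110 = 0x20062266
Convert to decimal digit by digit (value = value*16 + digit):
  2 -> 2
  2*16 + 0 = 32
  32*16 + 0 = 512
  512*16 + 6 = 8198
  8198*16 + 2 = 131170
  131170*16 + 2 = 2098722
  2098722*16 + 6 = 33579558
  33579558*16 + 6 = 537272934
Decimal = 537272934

537272934


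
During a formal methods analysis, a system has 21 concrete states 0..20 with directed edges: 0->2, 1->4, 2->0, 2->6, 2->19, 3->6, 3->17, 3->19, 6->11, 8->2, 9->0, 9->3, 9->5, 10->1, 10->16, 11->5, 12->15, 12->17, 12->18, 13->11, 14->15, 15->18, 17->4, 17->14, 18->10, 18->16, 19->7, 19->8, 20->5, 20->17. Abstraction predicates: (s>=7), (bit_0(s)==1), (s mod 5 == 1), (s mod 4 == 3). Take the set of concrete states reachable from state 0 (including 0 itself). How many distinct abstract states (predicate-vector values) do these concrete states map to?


BFS from 0:
Concrete reachable: {0, 2, 5, 6, 7, 8, 11, 19}
Abstract via predicates (s>=7), (bit_0(s)==1), (s mod 5 == 1), (s mod 4 == 3):
  (0,0,0,0) <- {0, 2}
  (0,0,1,0) <- {6}
  (0,1,0,0) <- {5}
  (1,0,0,0) <- {8}
  (1,1,0,1) <- {7, 19}
  (1,1,1,1) <- {11}
Distinct abstract states = 6

6


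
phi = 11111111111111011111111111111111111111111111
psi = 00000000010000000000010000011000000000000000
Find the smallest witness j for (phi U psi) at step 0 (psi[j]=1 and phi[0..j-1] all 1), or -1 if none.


(phi U psi) at 0: need smallest j with psi[j]=1 and phi[i]=1 for all i in [0,j).
Scan from step 0:
  step 0: phi=1, psi=0 -> continue
  step 1: phi=1, psi=0 -> continue
  step 2: phi=1, psi=0 -> continue
  step 3: phi=1, psi=0 -> continue
  step 9: psi=1 and phi held for [0,9) -> witness found
Witness step = 9

9


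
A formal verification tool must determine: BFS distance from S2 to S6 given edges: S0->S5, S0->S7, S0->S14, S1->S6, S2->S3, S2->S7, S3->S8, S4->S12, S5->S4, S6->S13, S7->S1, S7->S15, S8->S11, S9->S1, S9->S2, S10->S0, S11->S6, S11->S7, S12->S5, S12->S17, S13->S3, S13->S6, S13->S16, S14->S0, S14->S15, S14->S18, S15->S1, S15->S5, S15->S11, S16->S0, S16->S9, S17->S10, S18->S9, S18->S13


BFS layer-by-layer from S2:
  dist 0: {S2}
  dist 1: {S3, S7}
  dist 2: {S1, S8, S15}
  dist 3: {S5, S6, S11}
  -> S6 reached at distance 3
Shortest path length = 3

3


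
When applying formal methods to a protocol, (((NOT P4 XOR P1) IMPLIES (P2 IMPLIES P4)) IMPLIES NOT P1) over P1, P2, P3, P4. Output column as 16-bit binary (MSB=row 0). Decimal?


Formula: (((NOT P4 XOR P1) IMPLIES (P2 IMPLIES P4)) IMPLIES NOT P1) over P1, P2, P3, P4 (16 rows)
Evaluate each row (bits = P1,P2,P3,P4, MSB first):
  row 0 [0000]: (((NOT 0 XOR 0) IMPLIES (0 IMPLIES 0)) IMPLIES NOT 0) -> 1
  row 1 [0001]: (((NOT 1 XOR 0) IMPLIES (0 IMPLIES 1)) IMPLIES NOT 0) -> 1
  row 2 [0010]: (((NOT 0 XOR 0) IMPLIES (0 IMPLIES 0)) IMPLIES NOT 0) -> 1
  row 3 [0011]: (((NOT 1 XOR 0) IMPLIES (0 IMPLIES 1)) IMPLIES NOT 0) -> 1
  row 4 [0100]: (((NOT 0 XOR 0) IMPLIES (1 IMPLIES 0)) IMPLIES NOT 0) -> 1
  row 5 [0101]: (((NOT 1 XOR 0) IMPLIES (1 IMPLIES 1)) IMPLIES NOT 0) -> 1
  row 6 [0110]: (((NOT 0 XOR 0) IMPLIES (1 IMPLIES 0)) IMPLIES NOT 0) -> 1
  row 7 [0111]: (((NOT 1 XOR 0) IMPLIES (1 IMPLIES 1)) IMPLIES NOT 0) -> 1
  row 8 [1000]: (((NOT 0 XOR 1) IMPLIES (0 IMPLIES 0)) IMPLIES NOT 1) -> 0
  row 9 [1001]: (((NOT 1 XOR 1) IMPLIES (0 IMPLIES 1)) IMPLIES NOT 1) -> 0
  row 10 [1010]: (((NOT 0 XOR 1) IMPLIES (0 IMPLIES 0)) IMPLIES NOT 1) -> 0
  row 11 [1011]: (((NOT 1 XOR 1) IMPLIES (0 IMPLIES 1)) IMPLIES NOT 1) -> 0
  row 12 [1100]: (((NOT 0 XOR 1) IMPLIES (1 IMPLIES 0)) IMPLIES NOT 1) -> 0
  row 13 [1101]: (((NOT 1 XOR 1) IMPLIES (1 IMPLIES 1)) IMPLIES NOT 1) -> 0
  row 14 [1110]: (((NOT 0 XOR 1) IMPLIES (1 IMPLIES 0)) IMPLIES NOT 1) -> 0
  row 15 [1111]: (((NOT 1 XOR 1) IMPLIES (1 IMPLIES 1)) IMPLIES NOT 1) -> 0
Full result column, 4 rows per line (P1,P2 fixed per line; P3,P4 runs 00..11 left to right):
  rows 0-3 [P1,P2=00]: 1111  = hex F
  rows 4-7 [P1,P2=01]: 1111  = hex F
  rows 8-11 [P1,P2=10]: 0000  = hex 0
  rows 12-15 [P1,P2=11]: 0000  = hex 0
Output column (row 0 .. row 15) = 1111111100000000
Output column grouped in 4s = 1111 1111 0000 0000 = 0xFF00
Convert to decimal digit by digit (value = value*16 + digit):
  F -> 15
  15*16 + 15 (F) = 255
  255*16 + 0 = 4080
  4080*16 + 0 = 65280
Decimal = 65280

65280


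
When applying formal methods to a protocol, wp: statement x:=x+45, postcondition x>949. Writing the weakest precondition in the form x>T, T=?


Formula: wp(x:=E, P) = P[E/x] (substitute E for x in postcondition)
Step 1: Postcondition: x>949
Step 2: Substitute x+45 for x: x+45>949
Step 3: Solve for x: x > 949-45 = 904

904


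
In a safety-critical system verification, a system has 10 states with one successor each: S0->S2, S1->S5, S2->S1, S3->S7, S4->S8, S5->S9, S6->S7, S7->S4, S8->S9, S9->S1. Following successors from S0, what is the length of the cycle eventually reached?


Trace from S0 until a state repeats:
  S0 -> S2 -> S1 -> S5 -> S9 -> S1
S1 first seen at step 2, revisited at step 5.
Cycle length = 5 - 2 = 3

3


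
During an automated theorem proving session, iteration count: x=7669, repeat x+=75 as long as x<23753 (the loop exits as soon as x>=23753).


Step 1: x goes from 7669 toward 23753 by 75; the body runs while x<23753, so iterations = ceil((bound-start)/step)
Step 2: Distance=16084
Step 3: ceil(16084/75)=215

215


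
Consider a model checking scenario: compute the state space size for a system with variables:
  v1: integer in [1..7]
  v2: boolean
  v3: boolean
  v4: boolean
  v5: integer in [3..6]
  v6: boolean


State space = product of domain sizes of all variables.
Domain sizes:
  v1 (integer in [1..7]): 7
  v2 (boolean): 2
  v3 (boolean): 2
  v4 (boolean): 2
  v5 (integer in [3..6]): 4
  v6 (boolean): 2
Product = 7 * 2 * 2 * 2 * 4 * 2 = 448

448
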